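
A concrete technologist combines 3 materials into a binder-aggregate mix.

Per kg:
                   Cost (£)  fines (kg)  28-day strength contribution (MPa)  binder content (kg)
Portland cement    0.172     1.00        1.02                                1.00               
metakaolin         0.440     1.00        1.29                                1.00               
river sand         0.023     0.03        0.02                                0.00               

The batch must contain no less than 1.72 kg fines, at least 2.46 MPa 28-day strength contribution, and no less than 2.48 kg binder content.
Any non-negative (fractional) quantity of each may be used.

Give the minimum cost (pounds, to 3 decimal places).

£0.427

Treat it as an LP. Let x1 = kg of Portland cement, x2 = kg of metakaolin, x3 = kg of river sand.
Minimise 0.172x1 + 0.44x2 + 0.023x3 s.t.:
  1x1 + 1x2 + 0.03x3 ≥ 1.72   (fines)
  1.02x1 + 1.29x2 + 0.02x3 ≥ 2.46   (28-day strength contribution)
  1x1 + 1x2 ≥ 2.48   (binder content)
  x1, x2, x3 ≥ 0.
At the optimum only Portland cement is positive (metakaolin, river sand = 0). The binder content requirement is met with equality.
That vertex is x1 = 2.48.
Cost = 0.172·2.48 = 0.42656.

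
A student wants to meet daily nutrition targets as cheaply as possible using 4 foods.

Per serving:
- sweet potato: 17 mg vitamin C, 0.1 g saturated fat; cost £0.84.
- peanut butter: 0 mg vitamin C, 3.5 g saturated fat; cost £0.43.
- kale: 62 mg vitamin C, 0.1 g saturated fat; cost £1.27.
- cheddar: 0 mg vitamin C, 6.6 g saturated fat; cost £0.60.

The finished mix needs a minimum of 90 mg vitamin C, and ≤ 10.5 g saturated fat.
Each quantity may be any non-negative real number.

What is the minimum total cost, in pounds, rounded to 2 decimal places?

£1.84

Let x1 = servings of sweet potato, x2 = servings of peanut butter, x3 = servings of kale, x4 = servings of cheddar.
Minimize 0.84x1 + 0.43x2 + 1.27x3 + 0.6x4 subject to:
  17x1 + 62x3 ≥ 90   (vitamin C)
  0.1x1 + 3.5x2 + 0.1x3 + 6.6x4 ≤ 10.5   (saturated fat)
  x1, x2, x3, x4 ≥ 0.
The optimal basis is {kale}; sweet potato, peanut butter, cheddar drop out. There the vitamin C constraint is tight.
So kale = 1.452 servings.
Objective = 1.27·1.452 = 1.8440.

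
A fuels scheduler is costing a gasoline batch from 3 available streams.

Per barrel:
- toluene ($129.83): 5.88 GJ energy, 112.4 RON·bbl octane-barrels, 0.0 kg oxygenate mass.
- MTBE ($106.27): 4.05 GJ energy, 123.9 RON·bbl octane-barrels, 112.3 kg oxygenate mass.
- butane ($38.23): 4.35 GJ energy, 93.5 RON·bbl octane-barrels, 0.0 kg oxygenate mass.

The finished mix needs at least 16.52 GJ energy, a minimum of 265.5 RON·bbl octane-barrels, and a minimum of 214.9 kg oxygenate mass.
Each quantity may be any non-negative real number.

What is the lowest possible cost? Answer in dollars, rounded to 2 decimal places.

$280.43

This is a linear program. Let x1 = barrels of toluene, x2 = barrels of MTBE, x3 = barrels of butane.
min 129.83x1 + 106.27x2 + 38.23x3 subject to:
  5.88x1 + 4.05x2 + 4.35x3 ≥ 16.52   (energy)
  112.4x1 + 123.9x2 + 93.5x3 ≥ 265.5   (octane-barrels)
  112.3x2 ≥ 214.9   (oxygenate mass)
  x1, x2, x3 ≥ 0.
The cheapest feasible vertex uses only MTBE, butane; toluene is not used. There the energy and oxygenate mass constraints are tight.
Solving gives x2 = 1.9136, x3 = 2.0161.
Objective = 106.27·1.9136 + 38.23·2.0161 = 280.4338.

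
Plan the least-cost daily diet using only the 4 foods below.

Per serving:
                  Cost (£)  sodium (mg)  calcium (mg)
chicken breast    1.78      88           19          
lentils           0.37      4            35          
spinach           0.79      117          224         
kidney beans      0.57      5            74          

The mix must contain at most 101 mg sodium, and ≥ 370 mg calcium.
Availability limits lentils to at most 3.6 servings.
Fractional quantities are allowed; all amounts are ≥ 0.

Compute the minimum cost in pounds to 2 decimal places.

£2.15

Set it up as a linear program. Let x1 = servings of chicken breast, x2 = servings of lentils, x3 = servings of spinach, x4 = servings of kidney beans.
Minimise 1.78x1 + 0.37x2 + 0.79x3 + 0.57x4 s.t.:
  88x1 + 4x2 + 117x3 + 5x4 ≤ 101   (sodium)
  19x1 + 35x2 + 224x3 + 74x4 ≥ 370   (calcium)
  x2 ≤ 3.6
  x1, x2, x3, x4 ≥ 0.
The minimum-cost mix takes nothing from chicken breast, lentils — only spinach, kidney beans. Binding constraints: sodium and calcium.
Solving gives x3 = 0.7461, x4 = 2.742.
Cost = 0.79·0.7461 + 0.57·2.742 = 2.1524.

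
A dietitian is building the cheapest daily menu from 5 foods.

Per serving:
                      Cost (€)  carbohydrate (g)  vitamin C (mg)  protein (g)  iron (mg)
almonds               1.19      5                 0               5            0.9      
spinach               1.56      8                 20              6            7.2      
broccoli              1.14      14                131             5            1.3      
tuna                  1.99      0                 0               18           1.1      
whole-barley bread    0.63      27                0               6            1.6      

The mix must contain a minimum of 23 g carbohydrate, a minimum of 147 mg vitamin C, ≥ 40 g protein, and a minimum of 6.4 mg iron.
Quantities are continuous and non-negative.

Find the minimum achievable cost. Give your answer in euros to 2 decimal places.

Let x1 = servings of almonds, x2 = servings of spinach, x3 = servings of broccoli, x4 = servings of tuna, x5 = servings of whole-barley bread.
Minimize 1.19x1 + 1.56x2 + 1.14x3 + 1.99x4 + 0.63x5 s.t.:
  5x1 + 8x2 + 14x3 + 27x5 ≥ 23   (carbohydrate)
  20x2 + 131x3 ≥ 147   (vitamin C)
  5x1 + 6x2 + 5x3 + 18x4 + 6x5 ≥ 40   (protein)
  0.9x1 + 7.2x2 + 1.3x3 + 1.1x4 + 1.6x5 ≥ 6.4   (iron)
  x1, x2, x3, x4, x5 ≥ 0.
The cheapest feasible vertex uses only broccoli, whole-barley bread; almonds, spinach, tuna are not used. Binding constraints: vitamin C and protein.
Optimal quantities: broccoli = 1.122 servings, whole-barley bread = 5.732 servings.
Hence cost = 1.14·1.122 + 0.63·5.732 = €4.8902.

€4.89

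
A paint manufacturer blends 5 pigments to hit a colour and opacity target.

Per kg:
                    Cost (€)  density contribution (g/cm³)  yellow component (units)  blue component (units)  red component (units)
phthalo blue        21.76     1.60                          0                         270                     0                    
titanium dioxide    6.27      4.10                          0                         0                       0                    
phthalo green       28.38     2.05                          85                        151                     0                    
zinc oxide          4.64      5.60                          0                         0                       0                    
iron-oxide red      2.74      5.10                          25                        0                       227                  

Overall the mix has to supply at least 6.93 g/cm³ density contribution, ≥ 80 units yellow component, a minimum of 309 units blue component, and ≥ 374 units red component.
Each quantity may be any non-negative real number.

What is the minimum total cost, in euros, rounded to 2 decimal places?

€33.67

Treat it as an LP. Let x1 = kg of phthalo blue, x2 = kg of titanium dioxide, x3 = kg of phthalo green, x4 = kg of zinc oxide, x5 = kg of iron-oxide red.
Minimize 21.76x1 + 6.27x2 + 28.38x3 + 4.64x4 + 2.74x5 s.t.:
  1.6x1 + 4.1x2 + 2.05x3 + 5.6x4 + 5.1x5 ≥ 6.93   (density contribution)
  85x3 + 25x5 ≥ 80   (yellow component)
  270x1 + 151x3 ≥ 309   (blue component)
  227x5 ≥ 374   (red component)
  x1, x2, x3, x4, x5 ≥ 0.
At the optimum only phthalo blue, iron-oxide red are positive (titanium dioxide, phthalo green, zinc oxide = 0). The yellow component and blue component requirements are met with equality.
So phthalo blue = 1.1444 kg, iron-oxide red = 3.2 kg.
Cost = 21.76·1.1444 + 2.74·3.2 = 33.6701.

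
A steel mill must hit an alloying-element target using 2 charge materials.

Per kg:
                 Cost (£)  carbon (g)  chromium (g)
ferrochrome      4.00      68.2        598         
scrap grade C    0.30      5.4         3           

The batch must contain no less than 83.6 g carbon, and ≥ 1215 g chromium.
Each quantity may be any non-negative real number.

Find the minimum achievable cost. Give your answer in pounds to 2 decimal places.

Treat it as an LP. Let x1 = kg of ferrochrome, x2 = kg of scrap grade C.
min 4x1 + 0.3x2 with:
  68.2x1 + 5.4x2 ≥ 83.6   (carbon)
  598x1 + 3x2 ≥ 1215   (chromium)
  x1, x2 ≥ 0.
The cheapest feasible vertex uses only ferrochrome; scrap grade C is not used. There the chromium constraint is tight.
Optimal quantities: ferrochrome = 2.032 kg.
Objective = 4·2.032 = 8.1280.

£8.13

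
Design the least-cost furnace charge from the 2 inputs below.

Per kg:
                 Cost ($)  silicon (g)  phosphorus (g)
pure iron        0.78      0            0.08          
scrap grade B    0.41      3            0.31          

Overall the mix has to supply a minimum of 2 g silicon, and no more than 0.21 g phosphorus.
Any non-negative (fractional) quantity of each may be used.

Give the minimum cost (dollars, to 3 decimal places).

$0.273

Let x1 = kg of pure iron, x2 = kg of scrap grade B.
Minimize 0.78x1 + 0.41x2 s.t.:
  3x2 ≥ 2   (silicon)
  0.08x1 + 0.31x2 ≤ 0.21   (phosphorus)
  x1, x2 ≥ 0.
At the optimum only scrap grade B is positive (pure iron = 0). Binding constraint: silicon.
So scrap grade B = 0.6667 kg.
Hence cost = 0.41·0.6667 = $0.27335.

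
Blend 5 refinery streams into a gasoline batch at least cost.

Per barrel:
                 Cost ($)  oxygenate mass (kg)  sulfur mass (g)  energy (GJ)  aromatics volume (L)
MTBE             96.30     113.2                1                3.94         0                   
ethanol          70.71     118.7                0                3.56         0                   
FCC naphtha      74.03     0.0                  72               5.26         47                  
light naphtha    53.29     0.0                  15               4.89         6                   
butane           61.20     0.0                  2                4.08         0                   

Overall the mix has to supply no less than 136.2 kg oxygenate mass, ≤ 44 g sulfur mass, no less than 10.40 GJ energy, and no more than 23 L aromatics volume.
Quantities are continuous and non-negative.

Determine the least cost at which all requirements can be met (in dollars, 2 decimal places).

$149.96

This is a linear program. Let x1 = barrels of MTBE, x2 = barrels of ethanol, x3 = barrels of FCC naphtha, x4 = barrels of light naphtha, x5 = barrels of butane.
min 96.3x1 + 70.71x2 + 74.03x3 + 53.29x4 + 61.2x5 subject to:
  113.2x1 + 118.7x2 ≥ 136.2   (oxygenate mass)
  1x1 + 72x3 + 15x4 + 2x5 ≤ 44   (sulfur mass)
  3.94x1 + 3.56x2 + 5.26x3 + 4.89x4 + 4.08x5 ≥ 10.4   (energy)
  47x3 + 6x4 ≤ 23   (aromatics volume)
  x1, x2, x3, x4, x5 ≥ 0.
The optimal basis is {ethanol, light naphtha}; MTBE, FCC naphtha, butane drop out. Binding constraints: oxygenate mass and energy.
So ethanol = 1.14743 barrels, light naphtha = 1.29144 barrels.
Cost = 70.71·1.14743 + 53.29·1.29144 = 149.9556.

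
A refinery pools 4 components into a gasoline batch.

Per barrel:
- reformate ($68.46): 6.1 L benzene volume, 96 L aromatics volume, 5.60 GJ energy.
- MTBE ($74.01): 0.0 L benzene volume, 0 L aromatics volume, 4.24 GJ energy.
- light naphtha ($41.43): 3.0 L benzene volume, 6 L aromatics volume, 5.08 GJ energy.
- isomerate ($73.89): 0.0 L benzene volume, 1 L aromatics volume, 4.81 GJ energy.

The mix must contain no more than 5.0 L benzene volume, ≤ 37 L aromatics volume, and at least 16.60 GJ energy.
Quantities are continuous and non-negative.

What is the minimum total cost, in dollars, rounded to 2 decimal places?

$193.99

Let x1 = barrels of reformate, x2 = barrels of MTBE, x3 = barrels of light naphtha, x4 = barrels of isomerate.
Minimise 68.46x1 + 74.01x2 + 41.43x3 + 73.89x4 with:
  6.1x1 + 3x3 ≤ 5   (benzene volume)
  96x1 + 6x3 + 1x4 ≤ 37   (aromatics volume)
  5.6x1 + 4.24x2 + 5.08x3 + 4.81x4 ≥ 16.6   (energy)
  x1, x2, x3, x4 ≥ 0.
At the optimum only light naphtha, isomerate are positive (reformate, MTBE = 0). Binding constraints: benzene volume and energy.
Solving gives x3 = 1.6667, x4 = 1.6909.
Total cost: 41.43·1.6667 + 73.89·1.6909 = 193.9920.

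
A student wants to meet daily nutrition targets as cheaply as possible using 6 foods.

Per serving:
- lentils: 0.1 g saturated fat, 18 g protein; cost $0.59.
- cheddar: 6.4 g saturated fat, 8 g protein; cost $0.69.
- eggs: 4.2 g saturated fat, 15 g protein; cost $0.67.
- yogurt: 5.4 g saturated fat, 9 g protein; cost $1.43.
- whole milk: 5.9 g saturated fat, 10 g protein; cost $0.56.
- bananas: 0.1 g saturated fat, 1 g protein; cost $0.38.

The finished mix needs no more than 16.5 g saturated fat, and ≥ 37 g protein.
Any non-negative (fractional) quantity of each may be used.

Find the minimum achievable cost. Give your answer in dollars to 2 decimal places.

Let x1 = servings of lentils, x2 = servings of cheddar, x3 = servings of eggs, x4 = servings of yogurt, x5 = servings of whole milk, x6 = servings of bananas.
min 0.59x1 + 0.69x2 + 0.67x3 + 1.43x4 + 0.56x5 + 0.38x6 s.t.:
  0.1x1 + 6.4x2 + 4.2x3 + 5.4x4 + 5.9x5 + 0.1x6 ≤ 16.5   (saturated fat)
  18x1 + 8x2 + 15x3 + 9x4 + 10x5 + 1x6 ≥ 37   (protein)
  x1, x2, x3, x4, x5, x6 ≥ 0.
The optimal basis is {lentils}; cheddar, eggs, yogurt, whole milk, bananas drop out. Binding constraint: protein.
Optimal quantities: lentils = 2.056 servings.
Objective = 0.59·2.056 = 1.2130.

$1.21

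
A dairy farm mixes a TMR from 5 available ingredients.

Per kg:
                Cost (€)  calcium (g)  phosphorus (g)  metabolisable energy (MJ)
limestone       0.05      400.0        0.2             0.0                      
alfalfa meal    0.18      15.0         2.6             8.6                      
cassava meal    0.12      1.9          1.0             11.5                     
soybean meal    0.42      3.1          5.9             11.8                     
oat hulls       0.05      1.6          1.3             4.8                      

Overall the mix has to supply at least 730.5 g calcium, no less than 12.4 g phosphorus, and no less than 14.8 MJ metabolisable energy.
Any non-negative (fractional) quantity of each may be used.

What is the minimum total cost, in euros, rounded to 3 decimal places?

€0.553

Treat it as an LP. Let x1 = kg of limestone, x2 = kg of alfalfa meal, x3 = kg of cassava meal, x4 = kg of soybean meal, x5 = kg of oat hulls.
Minimize 0.05x1 + 0.18x2 + 0.12x3 + 0.42x4 + 0.05x5 s.t.:
  400x1 + 15x2 + 1.9x3 + 3.1x4 + 1.6x5 ≥ 730.5   (calcium)
  0.2x1 + 2.6x2 + 1x3 + 5.9x4 + 1.3x5 ≥ 12.4   (phosphorus)
  8.6x2 + 11.5x3 + 11.8x4 + 4.8x5 ≥ 14.8   (metabolisable energy)
  x1, x2, x3, x4, x5 ≥ 0.
The optimal basis is {limestone, oat hulls}; alfalfa meal, cassava meal, soybean meal drop out. The calcium and phosphorus requirements are met with equality.
That vertex is x1 = 1.789, x5 = 9.263.
Total cost: 0.05·1.789 + 0.05·9.263 = 0.55260.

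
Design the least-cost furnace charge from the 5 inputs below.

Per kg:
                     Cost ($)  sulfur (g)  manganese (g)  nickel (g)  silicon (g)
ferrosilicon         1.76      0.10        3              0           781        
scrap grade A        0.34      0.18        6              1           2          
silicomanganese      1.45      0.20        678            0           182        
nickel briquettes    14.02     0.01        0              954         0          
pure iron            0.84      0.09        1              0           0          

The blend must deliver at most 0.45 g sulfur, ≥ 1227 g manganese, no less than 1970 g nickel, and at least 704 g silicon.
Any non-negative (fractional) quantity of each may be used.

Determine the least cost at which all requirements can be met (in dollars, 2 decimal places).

Let x1 = kg of ferrosilicon, x2 = kg of scrap grade A, x3 = kg of silicomanganese, x4 = kg of nickel briquettes, x5 = kg of pure iron.
Minimise 1.76x1 + 0.34x2 + 1.45x3 + 14.02x4 + 0.84x5 with:
  0.1x1 + 0.18x2 + 0.2x3 + 0.01x4 + 0.09x5 ≤ 0.45   (sulfur)
  3x1 + 6x2 + 678x3 + 1x5 ≥ 1227   (manganese)
  1x2 + 954x4 ≥ 1970   (nickel)
  781x1 + 2x2 + 182x3 ≥ 704   (silicon)
  x1, x2, x3, x4, x5 ≥ 0.
The minimum-cost mix takes nothing from scrap grade A, pure iron — only ferrosilicon, silicomanganese, nickel briquettes. The manganese, nickel, silicon requirements are met with equality.
Solving gives x1 = 0.4802, x3 = 1.808, x4 = 2.065.
Hence cost = 1.76·0.4802 + 1.45·1.808 + 14.02·2.065 = $32.4181.

$32.42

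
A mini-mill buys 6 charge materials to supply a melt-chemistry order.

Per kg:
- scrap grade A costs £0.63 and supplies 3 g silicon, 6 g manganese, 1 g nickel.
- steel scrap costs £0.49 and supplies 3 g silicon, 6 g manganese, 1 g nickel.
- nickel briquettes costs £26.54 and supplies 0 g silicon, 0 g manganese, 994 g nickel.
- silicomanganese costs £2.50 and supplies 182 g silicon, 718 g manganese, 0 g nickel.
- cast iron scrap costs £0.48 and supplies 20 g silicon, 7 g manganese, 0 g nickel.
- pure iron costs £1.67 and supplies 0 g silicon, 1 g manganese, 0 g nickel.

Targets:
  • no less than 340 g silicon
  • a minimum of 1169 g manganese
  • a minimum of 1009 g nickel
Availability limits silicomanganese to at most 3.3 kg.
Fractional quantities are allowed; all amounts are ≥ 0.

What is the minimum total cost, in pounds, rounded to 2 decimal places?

Let x1 = kg of scrap grade A, x2 = kg of steel scrap, x3 = kg of nickel briquettes, x4 = kg of silicomanganese, x5 = kg of cast iron scrap, x6 = kg of pure iron.
Minimize 0.63x1 + 0.49x2 + 26.54x3 + 2.5x4 + 0.48x5 + 1.67x6 with:
  3x1 + 3x2 + 182x4 + 20x5 ≥ 340   (silicon)
  6x1 + 6x2 + 718x4 + 7x5 + 1x6 ≥ 1169   (manganese)
  1x1 + 1x2 + 994x3 ≥ 1009   (nickel)
  x4 ≤ 3.3
  x1, x2, x3, x4, x5, x6 ≥ 0.
The minimum-cost mix takes nothing from scrap grade A, steel scrap, cast iron scrap, pure iron — only nickel briquettes, silicomanganese. There the silicon and nickel constraints are tight.
Solving gives x3 = 1.015, x4 = 1.868.
Objective = 26.54·1.015 + 2.5·1.868 = 31.6081.

£31.61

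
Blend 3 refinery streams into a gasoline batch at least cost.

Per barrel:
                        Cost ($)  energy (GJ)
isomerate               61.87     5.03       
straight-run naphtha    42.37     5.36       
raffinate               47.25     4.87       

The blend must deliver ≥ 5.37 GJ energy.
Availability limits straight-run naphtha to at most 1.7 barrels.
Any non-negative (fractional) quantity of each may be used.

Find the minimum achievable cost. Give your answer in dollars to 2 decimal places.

Let x1 = barrels of isomerate, x2 = barrels of straight-run naphtha, x3 = barrels of raffinate.
Minimize 61.87x1 + 42.37x2 + 47.25x3 with:
  5.03x1 + 5.36x2 + 4.87x3 ≥ 5.37   (energy)
  x2 ≤ 1.7
  x1, x2, x3 ≥ 0.
At the optimum only straight-run naphtha is positive (isomerate, raffinate = 0). The energy requirement is met with equality.
So straight-run naphtha = 1.002 barrels.
Hence cost = 42.37·1.002 = $42.4547.

$42.45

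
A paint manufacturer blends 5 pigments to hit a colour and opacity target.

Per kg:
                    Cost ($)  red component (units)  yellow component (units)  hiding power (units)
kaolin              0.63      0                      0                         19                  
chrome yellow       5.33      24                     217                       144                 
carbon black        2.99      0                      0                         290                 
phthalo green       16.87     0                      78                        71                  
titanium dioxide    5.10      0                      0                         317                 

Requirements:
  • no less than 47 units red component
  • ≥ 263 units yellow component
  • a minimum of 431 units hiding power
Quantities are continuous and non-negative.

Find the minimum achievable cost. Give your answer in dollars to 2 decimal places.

This is a linear program. Let x1 = kg of kaolin, x2 = kg of chrome yellow, x3 = kg of carbon black, x4 = kg of phthalo green, x5 = kg of titanium dioxide.
Minimise 0.63x1 + 5.33x2 + 2.99x3 + 16.87x4 + 5.1x5 with:
  24x2 ≥ 47   (red component)
  217x2 + 78x4 ≥ 263   (yellow component)
  19x1 + 144x2 + 290x3 + 71x4 + 317x5 ≥ 431   (hiding power)
  x1, x2, x3, x4, x5 ≥ 0.
The optimal basis is {chrome yellow, carbon black}; kaolin, phthalo green, titanium dioxide drop out. The red component and hiding power requirements are met with equality.
That vertex is x2 = 1.958, x3 = 0.5138.
Total cost: 5.33·1.958 + 2.99·0.5138 = 11.9724.

$11.97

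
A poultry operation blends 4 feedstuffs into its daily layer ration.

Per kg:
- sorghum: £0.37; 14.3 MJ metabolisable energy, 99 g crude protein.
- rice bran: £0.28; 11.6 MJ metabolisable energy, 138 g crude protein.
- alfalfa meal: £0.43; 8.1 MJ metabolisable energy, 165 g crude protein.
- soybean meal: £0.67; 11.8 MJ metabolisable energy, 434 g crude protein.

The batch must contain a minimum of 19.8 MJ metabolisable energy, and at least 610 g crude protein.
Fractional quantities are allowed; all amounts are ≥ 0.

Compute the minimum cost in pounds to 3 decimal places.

£0.969

Let x1 = kg of sorghum, x2 = kg of rice bran, x3 = kg of alfalfa meal, x4 = kg of soybean meal.
Minimise 0.37x1 + 0.28x2 + 0.43x3 + 0.67x4 s.t.:
  14.3x1 + 11.6x2 + 8.1x3 + 11.8x4 ≥ 19.8   (metabolisable energy)
  99x1 + 138x2 + 165x3 + 434x4 ≥ 610   (crude protein)
  x1, x2, x3, x4 ≥ 0.
The optimal basis is {rice bran, soybean meal}; sorghum, alfalfa meal drop out. The metabolisable energy and crude protein requirements are met with equality.
So rice bran = 0.4096 kg, soybean meal = 1.275 kg.
Hence cost = 0.28·0.4096 + 0.67·1.275 = £0.96894.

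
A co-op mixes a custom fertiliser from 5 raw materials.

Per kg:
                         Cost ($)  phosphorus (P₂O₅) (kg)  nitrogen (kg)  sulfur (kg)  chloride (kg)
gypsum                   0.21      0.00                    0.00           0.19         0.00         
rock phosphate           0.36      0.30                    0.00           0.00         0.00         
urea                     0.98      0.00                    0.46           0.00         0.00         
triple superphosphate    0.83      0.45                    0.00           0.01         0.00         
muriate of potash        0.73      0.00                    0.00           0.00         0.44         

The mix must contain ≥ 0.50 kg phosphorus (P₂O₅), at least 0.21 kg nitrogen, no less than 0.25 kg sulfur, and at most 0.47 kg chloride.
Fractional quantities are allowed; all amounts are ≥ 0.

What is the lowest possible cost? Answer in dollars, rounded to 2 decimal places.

$1.32

Treat it as an LP. Let x1 = kg of gypsum, x2 = kg of rock phosphate, x3 = kg of urea, x4 = kg of triple superphosphate, x5 = kg of muriate of potash.
Minimize 0.21x1 + 0.36x2 + 0.98x3 + 0.83x4 + 0.73x5 subject to:
  0.3x2 + 0.45x4 ≥ 0.5   (phosphorus (P₂O₅))
  0.46x3 ≥ 0.21   (nitrogen)
  0.19x1 + 0.01x4 ≥ 0.25   (sulfur)
  0.44x5 ≤ 0.47   (chloride)
  x1, x2, x3, x4, x5 ≥ 0.
The minimum-cost mix takes nothing from triple superphosphate, muriate of potash — only gypsum, rock phosphate, urea. Binding constraints: phosphorus (P₂O₅), nitrogen, sulfur.
Solving gives x1 = 1.316, x2 = 1.667, x3 = 0.4565.
Total cost: 0.21·1.316 + 0.36·1.667 + 0.98·0.4565 = 1.3239.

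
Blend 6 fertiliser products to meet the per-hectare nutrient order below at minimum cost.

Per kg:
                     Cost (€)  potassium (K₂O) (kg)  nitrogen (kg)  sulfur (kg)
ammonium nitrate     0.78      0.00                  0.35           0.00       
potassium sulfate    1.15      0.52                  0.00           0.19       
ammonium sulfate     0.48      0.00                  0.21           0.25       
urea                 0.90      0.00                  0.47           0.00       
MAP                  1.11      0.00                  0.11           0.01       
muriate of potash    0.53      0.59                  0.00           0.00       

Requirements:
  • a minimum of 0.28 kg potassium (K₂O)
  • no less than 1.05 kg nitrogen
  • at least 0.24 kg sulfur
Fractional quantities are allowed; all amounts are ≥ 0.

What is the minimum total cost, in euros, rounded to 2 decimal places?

€2.34

Let x1 = kg of ammonium nitrate, x2 = kg of potassium sulfate, x3 = kg of ammonium sulfate, x4 = kg of urea, x5 = kg of MAP, x6 = kg of muriate of potash.
Minimize 0.78x1 + 1.15x2 + 0.48x3 + 0.9x4 + 1.11x5 + 0.53x6 with:
  0.52x2 + 0.59x6 ≥ 0.28   (potassium (K₂O))
  0.35x1 + 0.21x3 + 0.47x4 + 0.11x5 ≥ 1.05   (nitrogen)
  0.19x2 + 0.25x3 + 0.01x5 ≥ 0.24   (sulfur)
  x1, x2, x3, x4, x5, x6 ≥ 0.
At the optimum only ammonium sulfate, urea, muriate of potash are positive (ammonium nitrate, potassium sulfate, MAP = 0). There the potassium (K₂O), nitrogen, sulfur constraints are tight.
Solving gives x3 = 0.96, x4 = 1.805, x6 = 0.4746.
Cost = 0.48·0.96 + 0.9·1.805 + 0.53·0.4746 = 2.3368.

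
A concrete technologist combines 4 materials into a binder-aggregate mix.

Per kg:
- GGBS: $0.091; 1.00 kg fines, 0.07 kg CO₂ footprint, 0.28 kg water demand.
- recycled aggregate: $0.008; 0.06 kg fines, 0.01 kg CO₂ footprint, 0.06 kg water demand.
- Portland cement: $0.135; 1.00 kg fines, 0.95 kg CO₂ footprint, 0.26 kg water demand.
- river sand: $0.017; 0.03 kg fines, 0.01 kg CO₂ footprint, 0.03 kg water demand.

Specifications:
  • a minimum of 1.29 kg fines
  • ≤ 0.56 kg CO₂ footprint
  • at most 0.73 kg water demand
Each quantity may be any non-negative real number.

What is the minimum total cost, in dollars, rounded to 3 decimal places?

$0.117

Let x1 = kg of GGBS, x2 = kg of recycled aggregate, x3 = kg of Portland cement, x4 = kg of river sand.
Minimise 0.091x1 + 0.008x2 + 0.135x3 + 0.017x4 subject to:
  1x1 + 0.06x2 + 1x3 + 0.03x4 ≥ 1.29   (fines)
  0.07x1 + 0.01x2 + 0.95x3 + 0.01x4 ≤ 0.56   (CO₂ footprint)
  0.28x1 + 0.06x2 + 0.26x3 + 0.03x4 ≤ 0.73   (water demand)
  x1, x2, x3, x4 ≥ 0.
The optimal basis is {GGBS}; recycled aggregate, Portland cement, river sand drop out. The fines requirement is met with equality.
Solving gives x1 = 1.29.
Total cost: 0.091·1.29 = 0.11739.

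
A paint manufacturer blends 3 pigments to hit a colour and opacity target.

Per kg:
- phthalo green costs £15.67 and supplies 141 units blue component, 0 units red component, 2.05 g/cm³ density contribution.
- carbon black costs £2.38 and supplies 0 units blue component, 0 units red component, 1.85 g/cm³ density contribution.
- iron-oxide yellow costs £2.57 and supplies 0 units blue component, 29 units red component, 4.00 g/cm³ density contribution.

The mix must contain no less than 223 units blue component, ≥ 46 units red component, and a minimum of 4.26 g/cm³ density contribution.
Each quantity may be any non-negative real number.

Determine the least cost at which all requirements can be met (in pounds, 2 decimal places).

Let x1 = kg of phthalo green, x2 = kg of carbon black, x3 = kg of iron-oxide yellow.
Minimize 15.67x1 + 2.38x2 + 2.57x3 subject to:
  141x1 ≥ 223   (blue component)
  29x3 ≥ 46   (red component)
  2.05x1 + 1.85x2 + 4x3 ≥ 4.26   (density contribution)
  x1, x2, x3 ≥ 0.
The optimal basis is {phthalo green, iron-oxide yellow}; carbon black drops out. There the blue component and red component constraints are tight.
That vertex is x1 = 1.5816, x3 = 1.5862.
Cost = 15.67·1.5816 + 2.57·1.5862 = 28.8602.

£28.86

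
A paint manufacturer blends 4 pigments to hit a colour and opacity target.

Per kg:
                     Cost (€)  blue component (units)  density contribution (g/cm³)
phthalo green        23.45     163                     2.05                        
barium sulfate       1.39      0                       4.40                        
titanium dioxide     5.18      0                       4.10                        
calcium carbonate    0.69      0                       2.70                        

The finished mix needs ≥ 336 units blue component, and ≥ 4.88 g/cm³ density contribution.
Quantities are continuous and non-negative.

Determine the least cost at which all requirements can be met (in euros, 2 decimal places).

€48.51

Let x1 = kg of phthalo green, x2 = kg of barium sulfate, x3 = kg of titanium dioxide, x4 = kg of calcium carbonate.
Minimise 23.45x1 + 1.39x2 + 5.18x3 + 0.69x4 s.t.:
  163x1 ≥ 336   (blue component)
  2.05x1 + 4.4x2 + 4.1x3 + 2.7x4 ≥ 4.88   (density contribution)
  x1, x2, x3, x4 ≥ 0.
The minimum-cost mix takes nothing from barium sulfate, titanium dioxide — only phthalo green, calcium carbonate. Binding constraints: blue component and density contribution.
That vertex is x1 = 2.06135, x4 = 0.242309.
Total cost: 23.45·2.06135 + 0.69·0.242309 = 48.5059.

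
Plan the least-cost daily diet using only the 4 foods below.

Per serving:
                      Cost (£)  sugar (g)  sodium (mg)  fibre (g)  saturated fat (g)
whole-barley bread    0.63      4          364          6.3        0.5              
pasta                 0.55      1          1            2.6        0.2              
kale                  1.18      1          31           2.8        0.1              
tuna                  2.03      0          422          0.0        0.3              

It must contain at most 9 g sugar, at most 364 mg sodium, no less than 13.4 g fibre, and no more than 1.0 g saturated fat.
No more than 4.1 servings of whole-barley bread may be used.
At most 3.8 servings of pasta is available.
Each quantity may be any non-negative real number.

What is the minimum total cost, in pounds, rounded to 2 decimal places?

Let x1 = servings of whole-barley bread, x2 = servings of pasta, x3 = servings of kale, x4 = servings of tuna.
Minimize 0.63x1 + 0.55x2 + 1.18x3 + 2.03x4 s.t.:
  4x1 + 1x2 + 1x3 ≤ 9   (sugar)
  364x1 + 1x2 + 31x3 + 422x4 ≤ 364   (sodium)
  6.3x1 + 2.6x2 + 2.8x3 ≥ 13.4   (fibre)
  0.5x1 + 0.2x2 + 0.1x3 + 0.3x4 ≤ 1   (saturated fat)
  x1 ≤ 4.1
  x2 ≤ 3.8
  x1, x2, x3, x4 ≥ 0.
At the optimum only whole-barley bread, pasta, kale are positive (tuna = 0). There the sodium, fibre, saturated fat constraints are tight.
Solving gives x1 = 0.9598, x2 = 2.403, x3 = 0.3946.
Cost = 0.63·0.9598 + 0.55·2.403 + 1.18·0.3946 = 2.3920.

£2.39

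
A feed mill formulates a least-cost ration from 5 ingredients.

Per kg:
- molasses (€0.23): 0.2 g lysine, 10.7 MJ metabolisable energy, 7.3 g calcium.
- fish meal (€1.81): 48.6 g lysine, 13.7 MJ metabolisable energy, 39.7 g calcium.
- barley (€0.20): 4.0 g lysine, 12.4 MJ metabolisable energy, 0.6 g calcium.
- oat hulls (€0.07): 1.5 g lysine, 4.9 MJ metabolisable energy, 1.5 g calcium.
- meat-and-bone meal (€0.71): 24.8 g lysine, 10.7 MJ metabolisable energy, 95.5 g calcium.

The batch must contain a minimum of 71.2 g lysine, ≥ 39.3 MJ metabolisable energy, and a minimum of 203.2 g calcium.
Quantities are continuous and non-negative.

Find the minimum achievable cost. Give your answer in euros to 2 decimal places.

Let x1 = kg of molasses, x2 = kg of fish meal, x3 = kg of barley, x4 = kg of oat hulls, x5 = kg of meat-and-bone meal.
Minimize 0.23x1 + 1.81x2 + 0.2x3 + 0.07x4 + 0.71x5 subject to:
  0.2x1 + 48.6x2 + 4x3 + 1.5x4 + 24.8x5 ≥ 71.2   (lysine)
  10.7x1 + 13.7x2 + 12.4x3 + 4.9x4 + 10.7x5 ≥ 39.3   (metabolisable energy)
  7.3x1 + 39.7x2 + 0.6x3 + 1.5x4 + 95.5x5 ≥ 203.2   (calcium)
  x1, x2, x3, x4, x5 ≥ 0.
The cheapest feasible vertex uses only oat hulls, meat-and-bone meal; molasses, fish meal, barley are not used. Binding constraints: lysine and metabolisable energy.
That vertex is x4 = 2.018, x5 = 2.749.
Objective = 0.07·2.018 + 0.71·2.749 = 2.0931.

€2.09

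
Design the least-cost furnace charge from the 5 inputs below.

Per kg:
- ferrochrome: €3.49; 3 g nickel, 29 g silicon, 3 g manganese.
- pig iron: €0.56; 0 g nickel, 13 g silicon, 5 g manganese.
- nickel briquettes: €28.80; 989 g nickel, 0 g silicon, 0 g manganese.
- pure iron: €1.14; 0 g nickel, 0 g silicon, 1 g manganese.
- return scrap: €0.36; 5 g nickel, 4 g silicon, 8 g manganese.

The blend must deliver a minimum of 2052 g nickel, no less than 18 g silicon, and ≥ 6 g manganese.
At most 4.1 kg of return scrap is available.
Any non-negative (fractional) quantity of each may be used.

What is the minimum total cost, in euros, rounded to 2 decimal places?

€60.53

This is a linear program. Let x1 = kg of ferrochrome, x2 = kg of pig iron, x3 = kg of nickel briquettes, x4 = kg of pure iron, x5 = kg of return scrap.
min 3.49x1 + 0.56x2 + 28.8x3 + 1.14x4 + 0.36x5 subject to:
  3x1 + 989x3 + 5x5 ≥ 2052   (nickel)
  29x1 + 13x2 + 4x5 ≥ 18   (silicon)
  3x1 + 5x2 + 1x4 + 8x5 ≥ 6   (manganese)
  x5 ≤ 4.1
  x1, x2, x3, x4, x5 ≥ 0.
The optimal basis is {pig iron, nickel briquettes}; ferrochrome, pure iron, return scrap drop out. Binding constraints: nickel and silicon.
That vertex is x2 = 1.3846, x3 = 2.0748.
Objective = 0.56·1.3846 + 28.8·2.0748 = 60.5296.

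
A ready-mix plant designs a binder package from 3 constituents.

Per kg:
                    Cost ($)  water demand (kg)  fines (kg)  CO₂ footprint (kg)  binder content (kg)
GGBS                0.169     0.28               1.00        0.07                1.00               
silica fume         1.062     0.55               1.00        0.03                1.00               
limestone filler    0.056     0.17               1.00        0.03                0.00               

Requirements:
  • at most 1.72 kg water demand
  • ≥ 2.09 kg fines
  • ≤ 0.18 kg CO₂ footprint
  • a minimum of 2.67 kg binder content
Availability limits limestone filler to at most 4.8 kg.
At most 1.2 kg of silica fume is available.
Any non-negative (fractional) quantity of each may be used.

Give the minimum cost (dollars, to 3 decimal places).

Let x1 = kg of GGBS, x2 = kg of silica fume, x3 = kg of limestone filler.
min 0.169x1 + 1.062x2 + 0.056x3 s.t.:
  0.28x1 + 0.55x2 + 0.17x3 ≤ 1.72   (water demand)
  1x1 + 1x2 + 1x3 ≥ 2.09   (fines)
  0.07x1 + 0.03x2 + 0.03x3 ≤ 0.18   (CO₂ footprint)
  1x1 + 1x2 ≥ 2.67   (binder content)
  x3 ≤ 4.8
  x2 ≤ 1.2
  x1, x2, x3 ≥ 0.
The cheapest feasible vertex uses only GGBS, silica fume; limestone filler is not used. Binding constraints: CO₂ footprint and binder content.
Optimal quantities: GGBS = 2.497 kg, silica fume = 0.1725 kg.
Total cost: 0.169·2.497 + 1.062·0.1725 = 0.60519.

$0.605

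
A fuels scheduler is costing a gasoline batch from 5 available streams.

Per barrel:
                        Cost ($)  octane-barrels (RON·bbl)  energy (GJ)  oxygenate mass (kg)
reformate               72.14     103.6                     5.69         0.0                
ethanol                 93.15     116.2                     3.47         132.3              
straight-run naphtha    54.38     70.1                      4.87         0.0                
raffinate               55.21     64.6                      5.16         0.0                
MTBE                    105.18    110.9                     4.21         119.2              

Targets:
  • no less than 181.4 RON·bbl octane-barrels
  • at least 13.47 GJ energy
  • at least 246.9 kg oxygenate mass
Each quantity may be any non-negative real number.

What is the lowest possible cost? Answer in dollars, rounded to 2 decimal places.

Let x1 = barrels of reformate, x2 = barrels of ethanol, x3 = barrels of straight-run naphtha, x4 = barrels of raffinate, x5 = barrels of MTBE.
Minimise 72.14x1 + 93.15x2 + 54.38x3 + 55.21x4 + 105.18x5 with:
  103.6x1 + 116.2x2 + 70.1x3 + 64.6x4 + 110.9x5 ≥ 181.4   (octane-barrels)
  5.69x1 + 3.47x2 + 4.87x3 + 5.16x4 + 4.21x5 ≥ 13.47   (energy)
  132.3x2 + 119.2x5 ≥ 246.9   (oxygenate mass)
  x1, x2, x3, x4, x5 ≥ 0.
The optimal basis is {ethanol, raffinate}; reformate, straight-run naphtha, MTBE drop out. Binding constraints: energy and oxygenate mass.
So ethanol = 1.8662 barrels, raffinate = 1.3555 barrels.
Cost = 93.15·1.8662 + 55.21·1.3555 = 248.6737.

$248.67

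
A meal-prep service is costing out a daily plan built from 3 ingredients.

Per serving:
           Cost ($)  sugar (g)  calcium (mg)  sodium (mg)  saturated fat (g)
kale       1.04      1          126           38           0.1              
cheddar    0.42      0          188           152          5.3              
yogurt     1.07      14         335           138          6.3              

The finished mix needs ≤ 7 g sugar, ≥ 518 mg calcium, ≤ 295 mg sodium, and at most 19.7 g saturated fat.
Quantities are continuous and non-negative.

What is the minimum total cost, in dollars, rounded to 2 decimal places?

$2.09

This is a linear program. Let x1 = servings of kale, x2 = servings of cheddar, x3 = servings of yogurt.
Minimize 1.04x1 + 0.42x2 + 1.07x3 s.t.:
  1x1 + 14x3 ≤ 7   (sugar)
  126x1 + 188x2 + 335x3 ≥ 518   (calcium)
  38x1 + 152x2 + 138x3 ≤ 295   (sodium)
  0.1x1 + 5.3x2 + 6.3x3 ≤ 19.7   (saturated fat)
  x1, x2, x3 ≥ 0.
The optimal mix uses every input. Binding constraints: sugar, calcium, sodium.
Solving gives x1 = 1.055, x2 = 1.291, x3 = 0.4246.
Hence cost = 1.04·1.055 + 0.42·1.291 + 1.07·0.4246 = $2.0937.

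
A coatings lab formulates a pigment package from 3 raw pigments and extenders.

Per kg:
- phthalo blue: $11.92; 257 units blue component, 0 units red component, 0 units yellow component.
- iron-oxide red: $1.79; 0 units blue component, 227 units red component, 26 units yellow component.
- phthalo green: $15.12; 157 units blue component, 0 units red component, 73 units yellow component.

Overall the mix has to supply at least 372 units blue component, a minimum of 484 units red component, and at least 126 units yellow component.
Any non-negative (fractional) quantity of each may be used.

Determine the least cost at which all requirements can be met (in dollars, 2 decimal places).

$25.93

This is a linear program. Let x1 = kg of phthalo blue, x2 = kg of iron-oxide red, x3 = kg of phthalo green.
min 11.92x1 + 1.79x2 + 15.12x3 s.t.:
  257x1 + 157x3 ≥ 372   (blue component)
  227x2 ≥ 484   (red component)
  26x2 + 73x3 ≥ 126   (yellow component)
  x1, x2, x3 ≥ 0.
The optimal basis is {phthalo blue, iron-oxide red}; phthalo green drops out. There the blue component and yellow component constraints are tight.
Solving gives x1 = 1.4475, x2 = 4.8462.
Total cost: 11.92·1.4475 + 1.79·4.8462 = 25.9289.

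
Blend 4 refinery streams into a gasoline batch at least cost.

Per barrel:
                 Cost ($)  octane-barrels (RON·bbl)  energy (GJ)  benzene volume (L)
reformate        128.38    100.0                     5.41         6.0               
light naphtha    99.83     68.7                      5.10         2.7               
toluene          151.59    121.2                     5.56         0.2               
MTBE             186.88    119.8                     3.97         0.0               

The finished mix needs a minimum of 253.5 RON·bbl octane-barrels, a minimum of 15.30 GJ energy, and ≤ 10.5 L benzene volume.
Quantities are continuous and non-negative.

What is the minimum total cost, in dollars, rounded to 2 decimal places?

$340.44

This is a linear program. Let x1 = barrels of reformate, x2 = barrels of light naphtha, x3 = barrels of toluene, x4 = barrels of MTBE.
Minimise 128.38x1 + 99.83x2 + 151.59x3 + 186.88x4 s.t.:
  100x1 + 68.7x2 + 121.2x3 + 119.8x4 ≥ 253.5   (octane-barrels)
  5.41x1 + 5.1x2 + 5.56x3 + 3.97x4 ≥ 15.3   (energy)
  6x1 + 2.7x2 + 0.2x3 ≤ 10.5   (benzene volume)
  x1, x2, x3, x4 ≥ 0.
The minimum-cost mix takes nothing from MTBE — only reformate, light naphtha, toluene. Binding constraints: octane-barrels, energy, benzene volume.
So reformate = 1.0981 barrels, light naphtha = 1.4204 barrels, toluene = 0.3804 barrels.
Hence cost = 128.38·1.0981 + 99.83·1.4204 + 151.59·0.3804 = $340.4374.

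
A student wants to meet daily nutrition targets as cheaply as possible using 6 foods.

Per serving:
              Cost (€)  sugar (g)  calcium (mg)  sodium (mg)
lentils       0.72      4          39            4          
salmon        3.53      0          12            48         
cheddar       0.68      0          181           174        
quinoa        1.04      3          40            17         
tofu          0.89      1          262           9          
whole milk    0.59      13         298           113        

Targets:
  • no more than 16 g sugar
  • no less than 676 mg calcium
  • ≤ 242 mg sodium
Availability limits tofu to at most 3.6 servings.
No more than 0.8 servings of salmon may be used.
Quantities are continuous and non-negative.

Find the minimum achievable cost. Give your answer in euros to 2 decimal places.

€1.82

This is a linear program. Let x1 = servings of lentils, x2 = servings of salmon, x3 = servings of cheddar, x4 = servings of quinoa, x5 = servings of tofu, x6 = servings of whole milk.
Minimise 0.72x1 + 3.53x2 + 0.68x3 + 1.04x4 + 0.89x5 + 0.59x6 s.t.:
  4x1 + 3x4 + 1x5 + 13x6 ≤ 16   (sugar)
  39x1 + 12x2 + 181x3 + 40x4 + 262x5 + 298x6 ≥ 676   (calcium)
  4x1 + 48x2 + 174x3 + 17x4 + 9x5 + 113x6 ≤ 242   (sodium)
  x5 ≤ 3.6
  x2 ≤ 0.8
  x1, x2, x3, x4, x5, x6 ≥ 0.
The optimal basis is {tofu, whole milk}; lentils, salmon, cheddar, quinoa drop out. There the sugar and calcium constraints are tight.
That vertex is x5 = 1.293, x6 = 1.131.
Objective = 0.89·1.293 + 0.59·1.131 = 1.8181.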